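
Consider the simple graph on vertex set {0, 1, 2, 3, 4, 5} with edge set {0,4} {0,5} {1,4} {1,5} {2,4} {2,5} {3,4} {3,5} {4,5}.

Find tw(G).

A width-2 tree decomposition is:
Bags: B1 = {0, 4, 5}  B2 = {1, 4, 5}  B3 = {2, 4, 5}  B4 = {3, 4, 5}
Tree: B1–B2, B1–B3, B2–B4
The largest bag has 3 vertices, giving width 2; this decomposition certifies tw(G) ≤ 2. Conversely, {0, 4, 5} is a clique of size 3, and the vertices of any clique must share a bag in every tree decomposition; so some bag has ≥ 3 vertices and tw(G) ≥ 2. Therefore the treewidth is 2.

2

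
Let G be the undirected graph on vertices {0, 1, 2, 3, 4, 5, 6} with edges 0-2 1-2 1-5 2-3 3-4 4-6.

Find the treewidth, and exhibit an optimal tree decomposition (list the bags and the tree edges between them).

The largest bag has 2 vertices, giving width 1; this decomposition certifies tw(G) ≤ 1. Since G has at least one edge (e.g. 1–2), it is not an edgeless graph, so tw(G) ≥ 1. Therefore the treewidth is 1.

Treewidth 1.
Bags: B1 = {1, 2}  B2 = {2, 3}  B3 = {0, 2}  B4 = {1, 5}  B5 = {3, 4}  B6 = {4, 6}
Tree: B1–B2, B1–B3, B1–B4, B2–B5, B5–B6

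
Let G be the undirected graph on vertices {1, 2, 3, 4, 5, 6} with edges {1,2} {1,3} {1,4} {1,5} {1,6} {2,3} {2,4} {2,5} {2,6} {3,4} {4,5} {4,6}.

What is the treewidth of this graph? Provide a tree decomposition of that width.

Treewidth 3.
One such decomposition:
Bags: B1 = {1, 2, 3, 4}  B2 = {1, 2, 4, 5}  B3 = {1, 2, 4, 6}
Tree: B1–B2, B2–B3

Every bag has size at most 4, so the width is 4 − 1 = 3 and tw(G) ≤ 3. On the other hand G contains the 4-clique {1, 2, 3, 4}. A clique must lie in a single bag of any decomposition, so no decomposition can have width below 3. The upper and lower bounds meet at 3, so that is the treewidth.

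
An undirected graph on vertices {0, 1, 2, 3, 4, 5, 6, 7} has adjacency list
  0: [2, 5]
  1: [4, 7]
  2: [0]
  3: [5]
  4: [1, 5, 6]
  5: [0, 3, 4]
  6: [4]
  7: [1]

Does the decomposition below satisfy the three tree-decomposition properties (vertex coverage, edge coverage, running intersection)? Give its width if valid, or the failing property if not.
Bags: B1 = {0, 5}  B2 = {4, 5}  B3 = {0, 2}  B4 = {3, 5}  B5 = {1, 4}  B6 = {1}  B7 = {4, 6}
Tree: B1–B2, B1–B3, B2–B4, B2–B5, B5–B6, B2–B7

A tree decomposition must satisfy three properties: every vertex lies in some bag; for every edge, both endpoints lie together in some bag; and for every vertex, the bags containing it form a connected subtree. Here vertex 7 appears in no bag, so the decomposition is invalid.

No — vertex 7 appears in no bag.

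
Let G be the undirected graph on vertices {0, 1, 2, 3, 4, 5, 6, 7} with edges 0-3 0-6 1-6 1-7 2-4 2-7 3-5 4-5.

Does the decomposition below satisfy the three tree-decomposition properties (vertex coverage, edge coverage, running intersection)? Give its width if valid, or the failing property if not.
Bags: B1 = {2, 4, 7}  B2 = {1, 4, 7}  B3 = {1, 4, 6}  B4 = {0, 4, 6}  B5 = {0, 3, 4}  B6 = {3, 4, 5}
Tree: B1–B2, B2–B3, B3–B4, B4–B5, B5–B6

Yes; width 2.

Every vertex of G appears in some bag (union = {0, 1, 2, 3, 4, 5, 6, 7}); every edge is covered by a bag; and for each vertex v the set of bags containing v is connected in the bag tree. The decomposition is therefore valid. The largest bag has 3 vertices, so the width is 2.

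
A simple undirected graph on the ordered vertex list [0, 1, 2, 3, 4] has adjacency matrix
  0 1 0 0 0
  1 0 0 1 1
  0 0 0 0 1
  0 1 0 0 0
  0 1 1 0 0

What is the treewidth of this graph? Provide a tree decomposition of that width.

Every bag has size at most 2, so the width is 2 − 1 = 1 and tw(G) ≤ 1. G has an edge, so its treewidth is at least 1. Hence tw(G) = 1 exactly.

Treewidth 1.
Bags: B1 = {0, 1}  B2 = {1, 4}  B3 = {1, 3}  B4 = {2, 4}
Tree: B1–B2, B2–B3, B2–B4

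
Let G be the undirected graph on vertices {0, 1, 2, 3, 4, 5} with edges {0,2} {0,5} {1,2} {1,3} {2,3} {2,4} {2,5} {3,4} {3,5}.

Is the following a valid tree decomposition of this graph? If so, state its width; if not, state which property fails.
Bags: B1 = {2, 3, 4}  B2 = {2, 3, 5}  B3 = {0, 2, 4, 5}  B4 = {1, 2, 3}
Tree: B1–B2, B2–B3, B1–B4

A tree decomposition must satisfy three properties: every vertex lies in some bag; for every edge, both endpoints lie together in some bag; and for every vertex, the bags containing it form a connected subtree. Here bags containing vertex 4 are not connected in the tree, so the decomposition is invalid.

No — bags containing vertex 4 are not connected in the tree.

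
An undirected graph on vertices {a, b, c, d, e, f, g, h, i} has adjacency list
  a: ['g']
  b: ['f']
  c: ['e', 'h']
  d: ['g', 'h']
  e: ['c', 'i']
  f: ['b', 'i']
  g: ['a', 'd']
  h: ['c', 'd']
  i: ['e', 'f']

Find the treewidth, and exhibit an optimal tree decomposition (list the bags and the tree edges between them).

Treewidth 1.
One optimal decomposition is:
Bags: B1 = {b, f}  B2 = {f, i}  B3 = {e, i}  B4 = {c, e}  B5 = {c, h}  B6 = {d, h}  B7 = {d, g}  B8 = {a, g}
Tree: B1–B2, B2–B3, B3–B4, B4–B5, B5–B6, B6–B7, B7–B8

The largest bag has 2 vertices, giving width 1; this decomposition certifies tw(G) ≤ 1. Since G has at least one edge (e.g. b–f), it is not an edgeless graph, so tw(G) ≥ 1. The upper and lower bounds meet at 1, so that is the treewidth.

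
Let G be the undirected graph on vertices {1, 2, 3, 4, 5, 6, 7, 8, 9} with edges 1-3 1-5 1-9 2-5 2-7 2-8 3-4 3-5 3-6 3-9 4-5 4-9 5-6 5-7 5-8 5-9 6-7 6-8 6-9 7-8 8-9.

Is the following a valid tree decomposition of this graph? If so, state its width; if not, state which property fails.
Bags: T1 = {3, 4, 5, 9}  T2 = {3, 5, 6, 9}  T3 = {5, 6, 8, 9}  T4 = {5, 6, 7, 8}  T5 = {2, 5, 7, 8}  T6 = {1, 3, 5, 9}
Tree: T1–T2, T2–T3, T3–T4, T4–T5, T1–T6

Every vertex of G appears in some bag (union = {1, 2, 3, 4, 5, 6, 7, 8, 9}); every edge is covered by a bag; and for each vertex v the set of bags containing v is connected in the bag tree. The decomposition is therefore valid. The largest bag has 4 vertices, so the width is 3.

Yes; width 3.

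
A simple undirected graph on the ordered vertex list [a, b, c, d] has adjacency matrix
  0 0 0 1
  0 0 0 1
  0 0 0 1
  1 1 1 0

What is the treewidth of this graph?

1

A width-1 tree decomposition is:
Bags: B1 = {c, d}  B2 = {a, d}  B3 = {b, d}
Tree: B1–B2, B1–B3
The largest bag has 2 vertices, giving width 1; this decomposition certifies tw(G) ≤ 1. Any graph with an edge has treewidth ≥ 1, and G has the edge c–d. The upper and lower bounds meet at 1, so that is the treewidth.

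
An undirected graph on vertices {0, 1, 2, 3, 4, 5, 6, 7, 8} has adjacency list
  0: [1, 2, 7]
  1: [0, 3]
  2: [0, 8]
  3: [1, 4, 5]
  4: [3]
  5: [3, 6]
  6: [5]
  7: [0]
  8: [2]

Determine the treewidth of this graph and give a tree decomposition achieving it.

Treewidth 1.
One optimal decomposition is:
Bags: B1 = {0, 1}  B2 = {1, 3}  B3 = {0, 2}  B4 = {2, 8}  B5 = {3, 5}  B6 = {0, 7}  B7 = {5, 6}  B8 = {3, 4}
Tree: B1–B2, B1–B3, B3–B4, B2–B5, B3–B6, B5–B7, B5–B8

Each bag holds 2 vertices, so the decomposition has width 1, which upper-bounds the treewidth. Since G has at least one edge (e.g. 1–0), it is not an edgeless graph, so tw(G) ≥ 1. Therefore the treewidth is 1.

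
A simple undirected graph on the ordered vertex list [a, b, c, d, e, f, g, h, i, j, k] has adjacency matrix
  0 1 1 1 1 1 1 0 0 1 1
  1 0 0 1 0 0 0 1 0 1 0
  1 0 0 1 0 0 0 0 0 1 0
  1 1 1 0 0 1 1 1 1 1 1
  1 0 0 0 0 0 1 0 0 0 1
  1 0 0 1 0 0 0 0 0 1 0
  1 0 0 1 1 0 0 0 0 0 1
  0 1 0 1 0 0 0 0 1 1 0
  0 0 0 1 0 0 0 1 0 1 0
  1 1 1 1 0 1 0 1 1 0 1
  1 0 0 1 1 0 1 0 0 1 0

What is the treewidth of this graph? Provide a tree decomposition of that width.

Each bag holds 4 vertices, so the decomposition has width 3, which upper-bounds the treewidth. For the lower bound, the 4 vertices {a, d, g, k} are pairwise adjacent, and any tree decomposition puts a clique entirely inside one bag — forcing width ≥ 3. The upper and lower bounds meet at 3, so that is the treewidth.

Treewidth 3.
One such decomposition:
Bags: B1 = {b, d, h, j}  B2 = {a, b, d, j}  B3 = {a, d, j, k}  B4 = {a, c, d, j}  B5 = {d, h, i, j}  B6 = {a, d, g, k}  B7 = {a, d, f, j}  B8 = {a, e, g, k}
Tree: B1–B2, B2–B3, B2–B4, B1–B5, B3–B6, B4–B7, B6–B8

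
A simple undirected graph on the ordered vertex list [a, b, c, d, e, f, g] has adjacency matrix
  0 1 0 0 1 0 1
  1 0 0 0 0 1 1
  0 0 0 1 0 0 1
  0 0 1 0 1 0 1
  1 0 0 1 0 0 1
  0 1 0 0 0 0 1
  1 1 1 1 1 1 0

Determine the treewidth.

2

A width-2 tree decomposition is:
Bags: B1 = {a, e, g}  B2 = {d, e, g}  B3 = {a, b, g}  B4 = {c, d, g}  B5 = {b, f, g}
Tree: B1–B2, B1–B3, B2–B4, B3–B5
Every bag has size at most 3, so the width is 3 − 1 = 2 and tw(G) ≤ 2. Conversely, {d, e, g} is a clique of size 3, and the vertices of any clique must share a bag in every tree decomposition; so some bag has ≥ 3 vertices and tw(G) ≥ 2. Combining the bounds, tw(G) = 2.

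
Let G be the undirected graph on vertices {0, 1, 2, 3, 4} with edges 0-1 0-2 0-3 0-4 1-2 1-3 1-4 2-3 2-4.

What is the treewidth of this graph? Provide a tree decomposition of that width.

Treewidth 3.
One such decomposition:
Bags: B1 = {0, 1, 2, 3}  B2 = {0, 1, 2, 4}
Tree: B1–B2

Every bag has size at most 4, so the width is 4 − 1 = 3 and tw(G) ≤ 3. On the other hand G contains the 4-clique {0, 1, 2, 3}. A clique must lie in a single bag of any decomposition, so no decomposition can have width below 3. The upper and lower bounds meet at 3, so that is the treewidth.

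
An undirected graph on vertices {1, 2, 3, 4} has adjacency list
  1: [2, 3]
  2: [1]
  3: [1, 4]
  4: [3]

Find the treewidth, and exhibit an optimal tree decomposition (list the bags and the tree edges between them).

Treewidth 1.
One such decomposition:
Bags: B1 = {1, 2}  B2 = {1, 3}  B3 = {3, 4}
Tree: B1–B2, B2–B3

Every bag has size at most 2, so the width is 2 − 1 = 1 and tw(G) ≤ 1. G has an edge, so its treewidth is at least 1. Therefore the treewidth is 1.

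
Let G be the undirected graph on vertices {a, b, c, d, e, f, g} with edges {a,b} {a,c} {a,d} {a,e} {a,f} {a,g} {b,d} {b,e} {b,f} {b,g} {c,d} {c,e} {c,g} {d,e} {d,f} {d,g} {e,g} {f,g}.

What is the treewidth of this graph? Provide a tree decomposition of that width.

Treewidth 4.
One optimal decomposition is:
Bags: B1 = {a, c, d, e, g}  B2 = {a, b, d, e, g}  B3 = {a, b, d, f, g}
Tree: B1–B2, B2–B3

Each bag holds 5 vertices, so the decomposition has width 4, which upper-bounds the treewidth. Conversely, {a, c, d, e, g} is a clique of size 5, and the vertices of any clique must share a bag in every tree decomposition; so some bag has ≥ 5 vertices and tw(G) ≥ 4. The upper and lower bounds meet at 4, so that is the treewidth.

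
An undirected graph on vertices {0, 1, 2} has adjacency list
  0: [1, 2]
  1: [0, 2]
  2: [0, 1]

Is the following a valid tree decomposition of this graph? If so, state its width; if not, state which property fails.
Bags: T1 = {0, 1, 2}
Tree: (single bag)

Every vertex of G appears in some bag (union = {0, 1, 2}); every edge is covered by a bag; and for each vertex v the set of bags containing v is connected in the bag tree. The decomposition is therefore valid. The largest bag has 3 vertices, so the width is 2.

Yes; width 2.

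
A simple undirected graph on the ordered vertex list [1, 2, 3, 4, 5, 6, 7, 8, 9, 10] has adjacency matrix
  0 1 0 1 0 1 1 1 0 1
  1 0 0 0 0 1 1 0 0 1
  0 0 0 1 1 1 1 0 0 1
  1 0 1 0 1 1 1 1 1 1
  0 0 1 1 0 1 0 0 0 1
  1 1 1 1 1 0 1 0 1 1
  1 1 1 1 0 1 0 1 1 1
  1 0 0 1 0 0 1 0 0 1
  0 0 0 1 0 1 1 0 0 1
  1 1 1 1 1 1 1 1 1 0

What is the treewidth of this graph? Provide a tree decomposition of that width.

Each bag holds 5 vertices, so the decomposition has width 4, which upper-bounds the treewidth. Conversely, {1, 2, 6, 7, 10} is a clique of size 5, and the vertices of any clique must share a bag in every tree decomposition; so some bag has ≥ 5 vertices and tw(G) ≥ 4. The upper and lower bounds meet at 4, so that is the treewidth.

Treewidth 4.
One optimal decomposition is:
Bags: B1 = {1, 2, 6, 7, 10}  B2 = {1, 4, 6, 7, 10}  B3 = {3, 4, 6, 7, 10}  B4 = {3, 4, 5, 6, 10}  B5 = {1, 4, 7, 8, 10}  B6 = {4, 6, 7, 9, 10}
Tree: B1–B2, B2–B3, B3–B4, B2–B5, B3–B6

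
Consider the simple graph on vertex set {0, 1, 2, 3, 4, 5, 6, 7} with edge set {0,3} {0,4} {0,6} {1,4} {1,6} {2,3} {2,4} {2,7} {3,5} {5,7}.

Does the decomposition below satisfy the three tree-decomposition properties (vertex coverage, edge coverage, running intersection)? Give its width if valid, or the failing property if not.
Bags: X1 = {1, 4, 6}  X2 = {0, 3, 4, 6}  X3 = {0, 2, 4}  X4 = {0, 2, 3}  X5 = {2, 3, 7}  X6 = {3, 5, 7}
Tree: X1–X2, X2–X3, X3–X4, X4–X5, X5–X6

A tree decomposition must satisfy three properties: every vertex lies in some bag; for every edge, both endpoints lie together in some bag; and for every vertex, the bags containing it form a connected subtree. Here bags containing vertex 3 are not connected in the tree, so the decomposition is invalid.

No — bags containing vertex 3 are not connected in the tree.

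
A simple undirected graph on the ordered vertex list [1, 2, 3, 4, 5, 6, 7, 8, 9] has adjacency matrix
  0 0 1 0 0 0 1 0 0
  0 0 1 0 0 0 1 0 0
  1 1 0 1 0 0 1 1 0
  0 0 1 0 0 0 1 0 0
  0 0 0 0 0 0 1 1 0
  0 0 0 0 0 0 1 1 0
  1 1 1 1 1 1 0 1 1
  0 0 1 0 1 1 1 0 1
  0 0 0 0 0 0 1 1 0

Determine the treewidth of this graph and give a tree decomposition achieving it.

Each bag holds 3 vertices, so the decomposition has width 2, which upper-bounds the treewidth. Conversely, {7, 8, 9} is a clique of size 3, and the vertices of any clique must share a bag in every tree decomposition; so some bag has ≥ 3 vertices and tw(G) ≥ 2. Combining the bounds, tw(G) = 2.

Treewidth 2.
One such decomposition:
Bags: B1 = {7, 8, 9}  B2 = {3, 7, 8}  B3 = {5, 7, 8}  B4 = {1, 3, 7}  B5 = {6, 7, 8}  B6 = {2, 3, 7}  B7 = {3, 4, 7}
Tree: B1–B2, B2–B3, B2–B4, B3–B5, B4–B6, B4–B7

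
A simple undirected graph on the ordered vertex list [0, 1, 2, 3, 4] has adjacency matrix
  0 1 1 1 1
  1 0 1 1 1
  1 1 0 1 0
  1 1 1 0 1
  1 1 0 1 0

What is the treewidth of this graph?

3

A width-3 tree decomposition is:
Bags: B1 = {0, 1, 2, 3}  B2 = {0, 1, 3, 4}
Tree: B1–B2
Every bag has size at most 4, so the width is 4 − 1 = 3 and tw(G) ≤ 3. Conversely, {0, 1, 2, 3} is a clique of size 4, and the vertices of any clique must share a bag in every tree decomposition; so some bag has ≥ 4 vertices and tw(G) ≥ 3. Combining the bounds, tw(G) = 3.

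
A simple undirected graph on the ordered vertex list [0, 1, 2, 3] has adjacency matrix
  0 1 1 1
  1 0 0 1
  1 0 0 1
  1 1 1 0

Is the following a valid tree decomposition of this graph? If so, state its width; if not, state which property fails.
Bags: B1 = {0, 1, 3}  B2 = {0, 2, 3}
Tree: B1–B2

Yes; width 2.

Checking the three conditions: (i) the bags cover all of {0, 1, 2, 3}; (ii) for each edge, some bag contains both endpoints; (iii) the bags containing any fixed vertex form a subtree. All hold, so the decomposition is valid with width 3 − 1 = 2.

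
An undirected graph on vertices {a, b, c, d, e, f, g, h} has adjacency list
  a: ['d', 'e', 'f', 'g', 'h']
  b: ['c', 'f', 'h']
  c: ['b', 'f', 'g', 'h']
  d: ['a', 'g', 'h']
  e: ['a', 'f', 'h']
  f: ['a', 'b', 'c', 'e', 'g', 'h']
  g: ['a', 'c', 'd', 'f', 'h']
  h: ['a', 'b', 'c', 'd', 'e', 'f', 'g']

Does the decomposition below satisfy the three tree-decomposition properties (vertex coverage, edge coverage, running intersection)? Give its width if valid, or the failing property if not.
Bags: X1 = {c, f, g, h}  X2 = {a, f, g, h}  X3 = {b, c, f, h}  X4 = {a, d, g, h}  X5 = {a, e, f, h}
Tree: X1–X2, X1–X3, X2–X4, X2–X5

Every vertex of G appears in some bag (union = {a, b, c, d, e, f, g, h}); every edge is covered by a bag; and for each vertex v the set of bags containing v is connected in the bag tree. The decomposition is therefore valid. The largest bag has 4 vertices, so the width is 3.

Yes; width 3.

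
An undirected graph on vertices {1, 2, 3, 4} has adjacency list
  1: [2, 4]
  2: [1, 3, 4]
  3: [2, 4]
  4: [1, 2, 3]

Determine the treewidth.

A width-2 tree decomposition is:
Bags: B1 = {1, 2, 4}  B2 = {2, 3, 4}
Tree: B1–B2
Each bag holds 3 vertices, so the decomposition has width 2, which upper-bounds the treewidth. For the lower bound, the 3 vertices {1, 2, 4} are pairwise adjacent, and any tree decomposition puts a clique entirely inside one bag — forcing width ≥ 2. The upper and lower bounds meet at 2, so that is the treewidth.

2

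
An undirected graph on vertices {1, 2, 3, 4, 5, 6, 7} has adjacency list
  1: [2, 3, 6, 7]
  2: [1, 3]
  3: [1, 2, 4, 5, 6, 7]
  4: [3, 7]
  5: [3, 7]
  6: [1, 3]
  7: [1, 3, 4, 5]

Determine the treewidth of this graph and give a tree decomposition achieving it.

Each bag holds 3 vertices, so the decomposition has width 2, which upper-bounds the treewidth. Conversely, {1, 2, 3} is a clique of size 3, and the vertices of any clique must share a bag in every tree decomposition; so some bag has ≥ 3 vertices and tw(G) ≥ 2. The upper and lower bounds meet at 2, so that is the treewidth.

Treewidth 2.
One optimal decomposition is:
Bags: B1 = {3, 5, 7}  B2 = {1, 3, 7}  B3 = {1, 2, 3}  B4 = {1, 3, 6}  B5 = {3, 4, 7}
Tree: B1–B2, B2–B3, B2–B4, B1–B5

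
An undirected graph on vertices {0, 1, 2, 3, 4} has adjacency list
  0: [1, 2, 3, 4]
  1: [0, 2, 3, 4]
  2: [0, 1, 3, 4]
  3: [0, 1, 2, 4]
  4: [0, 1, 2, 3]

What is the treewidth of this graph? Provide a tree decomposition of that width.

A single bag containing all 5 vertices is trivially a valid decomposition of width 4. For the lower bound, the 5 vertices {0, 1, 2, 3, 4} are pairwise adjacent, and any tree decomposition puts a clique entirely inside one bag — forcing width ≥ 4. Therefore the treewidth is 4.

Treewidth 4.
Bags: B1 = {0, 1, 2, 3, 4}
Tree: (single bag)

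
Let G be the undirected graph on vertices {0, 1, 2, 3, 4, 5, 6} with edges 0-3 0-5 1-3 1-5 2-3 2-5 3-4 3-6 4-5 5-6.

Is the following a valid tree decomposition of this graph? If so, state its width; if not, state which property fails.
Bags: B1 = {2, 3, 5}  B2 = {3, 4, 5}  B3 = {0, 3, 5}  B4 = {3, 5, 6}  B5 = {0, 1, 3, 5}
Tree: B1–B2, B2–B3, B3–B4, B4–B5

A tree decomposition must satisfy three properties: every vertex lies in some bag; for every edge, both endpoints lie together in some bag; and for every vertex, the bags containing it form a connected subtree. Here bags containing vertex 0 are not connected in the tree, so the decomposition is invalid.

No — bags containing vertex 0 are not connected in the tree.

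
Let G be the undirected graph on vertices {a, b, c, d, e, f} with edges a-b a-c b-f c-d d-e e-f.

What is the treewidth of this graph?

2

A width-2 tree decomposition is:
Bags: B1 = {a, b, f}  B2 = {a, c, f}  B3 = {c, d, f}  B4 = {d, e, f}
Tree: B1–B2, B2–B3, B3–B4
Each bag holds 3 vertices, so the decomposition has width 2, which upper-bounds the treewidth. For the lower bound, G contains the cycle f–b–a–c–d–e–f, so G is not a forest; only forests have treewidth ≤ 1, hence tw(G) ≥ 2. Combining the bounds, tw(G) = 2.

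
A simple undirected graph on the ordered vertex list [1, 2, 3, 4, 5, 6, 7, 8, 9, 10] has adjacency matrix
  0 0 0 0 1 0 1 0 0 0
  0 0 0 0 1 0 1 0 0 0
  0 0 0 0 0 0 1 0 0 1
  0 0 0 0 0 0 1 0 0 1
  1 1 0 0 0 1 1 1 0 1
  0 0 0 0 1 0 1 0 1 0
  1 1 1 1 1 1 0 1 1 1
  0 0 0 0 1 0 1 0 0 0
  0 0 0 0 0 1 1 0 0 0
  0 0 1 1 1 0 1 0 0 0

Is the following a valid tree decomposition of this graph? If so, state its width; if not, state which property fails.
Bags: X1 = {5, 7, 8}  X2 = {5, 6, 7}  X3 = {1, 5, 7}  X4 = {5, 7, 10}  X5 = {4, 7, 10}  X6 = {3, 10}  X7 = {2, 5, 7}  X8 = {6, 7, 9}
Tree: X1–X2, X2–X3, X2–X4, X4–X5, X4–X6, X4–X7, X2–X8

No — edge (7,3) lies in no bag.

A tree decomposition must satisfy three properties: every vertex lies in some bag; for every edge, both endpoints lie together in some bag; and for every vertex, the bags containing it form a connected subtree. Here edge (7,3) lies in no bag, so the decomposition is invalid.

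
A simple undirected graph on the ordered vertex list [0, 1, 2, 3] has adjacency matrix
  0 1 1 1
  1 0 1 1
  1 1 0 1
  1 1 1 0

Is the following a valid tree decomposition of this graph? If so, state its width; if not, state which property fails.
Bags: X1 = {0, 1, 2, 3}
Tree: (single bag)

Checking the three conditions: (i) the bags cover all of {0, 1, 2, 3}; (ii) for each edge, some bag contains both endpoints; (iii) the bags containing any fixed vertex form a subtree. All hold, so the decomposition is valid with width 4 − 1 = 3.

Yes; width 3.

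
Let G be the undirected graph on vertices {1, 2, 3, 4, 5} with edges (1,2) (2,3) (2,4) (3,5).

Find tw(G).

A width-1 tree decomposition is:
Bags: B1 = {2, 3}  B2 = {1, 2}  B3 = {2, 4}  B4 = {3, 5}
Tree: B1–B2, B1–B3, B1–B4
Every bag has size at most 2, so the width is 2 − 1 = 1 and tw(G) ≤ 1. Any graph with an edge has treewidth ≥ 1, and G has the edge 2–3. Hence tw(G) = 1 exactly.

1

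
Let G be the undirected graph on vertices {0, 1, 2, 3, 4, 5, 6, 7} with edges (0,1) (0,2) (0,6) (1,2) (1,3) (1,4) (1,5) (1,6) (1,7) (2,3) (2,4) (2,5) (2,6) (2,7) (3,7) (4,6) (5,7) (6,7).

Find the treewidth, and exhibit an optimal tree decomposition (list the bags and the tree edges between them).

The largest bag has 4 vertices, giving width 3; this decomposition certifies tw(G) ≤ 3. Conversely, {1, 2, 3, 7} is a clique of size 4, and the vertices of any clique must share a bag in every tree decomposition; so some bag has ≥ 4 vertices and tw(G) ≥ 3. Combining the bounds, tw(G) = 3.

Treewidth 3.
Bags: B1 = {1, 2, 6, 7}  B2 = {1, 2, 3, 7}  B3 = {1, 2, 4, 6}  B4 = {1, 2, 5, 7}  B5 = {0, 1, 2, 6}
Tree: B1–B2, B1–B3, B2–B4, B3–B5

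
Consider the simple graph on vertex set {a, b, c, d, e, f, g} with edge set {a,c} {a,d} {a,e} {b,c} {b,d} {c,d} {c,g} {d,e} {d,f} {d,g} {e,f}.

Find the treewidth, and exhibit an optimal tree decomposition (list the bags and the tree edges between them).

Treewidth 2.
One optimal decomposition is:
Bags: B1 = {a, c, d}  B2 = {a, d, e}  B3 = {b, c, d}  B4 = {d, e, f}  B5 = {c, d, g}
Tree: B1–B2, B1–B3, B2–B4, B3–B5

Every bag has size at most 3, so the width is 3 − 1 = 2 and tw(G) ≤ 2. For the lower bound, the 3 vertices {d, e, f} are pairwise adjacent, and any tree decomposition puts a clique entirely inside one bag — forcing width ≥ 2. The upper and lower bounds meet at 2, so that is the treewidth.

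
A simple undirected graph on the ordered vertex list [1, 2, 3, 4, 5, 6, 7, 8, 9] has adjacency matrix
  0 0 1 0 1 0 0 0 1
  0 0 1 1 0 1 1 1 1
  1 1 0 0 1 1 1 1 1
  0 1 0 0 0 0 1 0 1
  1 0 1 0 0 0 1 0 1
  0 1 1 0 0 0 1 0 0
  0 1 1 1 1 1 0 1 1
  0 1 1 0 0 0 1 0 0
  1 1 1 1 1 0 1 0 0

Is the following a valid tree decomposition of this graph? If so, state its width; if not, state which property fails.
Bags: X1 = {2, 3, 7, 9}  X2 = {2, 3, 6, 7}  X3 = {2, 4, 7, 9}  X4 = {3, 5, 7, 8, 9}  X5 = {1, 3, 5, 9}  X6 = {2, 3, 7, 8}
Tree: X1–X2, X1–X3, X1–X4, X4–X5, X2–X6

A tree decomposition must satisfy three properties: every vertex lies in some bag; for every edge, both endpoints lie together in some bag; and for every vertex, the bags containing it form a connected subtree. Here bags containing vertex 8 are not connected in the tree, so the decomposition is invalid.

No — bags containing vertex 8 are not connected in the tree.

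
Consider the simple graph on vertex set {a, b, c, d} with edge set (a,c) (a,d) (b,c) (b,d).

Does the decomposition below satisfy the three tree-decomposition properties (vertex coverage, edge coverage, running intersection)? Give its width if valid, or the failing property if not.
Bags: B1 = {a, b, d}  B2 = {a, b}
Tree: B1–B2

A tree decomposition must satisfy three properties: every vertex lies in some bag; for every edge, both endpoints lie together in some bag; and for every vertex, the bags containing it form a connected subtree. Here vertex c appears in no bag, so the decomposition is invalid.

No — vertex c appears in no bag.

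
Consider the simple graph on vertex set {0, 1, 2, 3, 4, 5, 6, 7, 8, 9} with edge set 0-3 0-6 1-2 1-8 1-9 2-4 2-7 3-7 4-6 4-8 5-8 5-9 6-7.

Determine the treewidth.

A width-2 tree decomposition is:
Bags: B1 = {5, 8, 9}  B2 = {1, 8, 9}  B3 = {1, 4, 8}  B4 = {1, 2, 4}  B5 = {2, 4, 6}  B6 = {2, 6, 7}  B7 = {0, 6, 7}  B8 = {0, 3, 7}
Tree: B1–B2, B2–B3, B3–B4, B4–B5, B5–B6, B6–B7, B7–B8
Every bag has size at most 3, so the width is 3 − 1 = 2 and tw(G) ≤ 2. The edges 5–9–1–8–5 form a cycle, so G is not a tree and its treewidth is at least 2. The upper and lower bounds meet at 2, so that is the treewidth.

2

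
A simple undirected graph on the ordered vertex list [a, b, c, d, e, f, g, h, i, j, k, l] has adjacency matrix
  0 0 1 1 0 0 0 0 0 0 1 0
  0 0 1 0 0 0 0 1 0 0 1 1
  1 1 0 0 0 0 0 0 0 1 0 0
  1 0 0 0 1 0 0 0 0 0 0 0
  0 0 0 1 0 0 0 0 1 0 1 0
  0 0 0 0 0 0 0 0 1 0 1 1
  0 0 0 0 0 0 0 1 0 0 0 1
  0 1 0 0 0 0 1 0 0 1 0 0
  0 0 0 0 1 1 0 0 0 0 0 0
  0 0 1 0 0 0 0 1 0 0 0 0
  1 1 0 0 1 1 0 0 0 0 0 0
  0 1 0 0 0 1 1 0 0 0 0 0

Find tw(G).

A width-3 tree decomposition is:
Bags: B1 = {g, h, j, l}  B2 = {b, h, j, l}  B3 = {b, c, j, l}  B4 = {b, c, f, l}  B5 = {b, c, f, k}  B6 = {a, c, f, k}  B7 = {a, f, i, k}  B8 = {a, e, i, k}  B9 = {a, d, e, i}
Tree: B1–B2, B2–B3, B3–B4, B4–B5, B5–B6, B6–B7, B7–B8, B8–B9
Each bag holds 4 vertices, so the decomposition has width 3, which upper-bounds the treewidth. For the lower bound: the 4 vertex sets {g,h,j}, {l}, {b}, {a,c,f,k} are disjoint, each induces a connected subgraph, and every pair is joined by at least one edge of G. Contracting each set to a single vertex therefore yields K_{4} as a minor, and since treewidth is minor-monotone, tw(G) ≥ tw(K_{4}) = 3. The upper and lower bounds meet at 3, so that is the treewidth.

3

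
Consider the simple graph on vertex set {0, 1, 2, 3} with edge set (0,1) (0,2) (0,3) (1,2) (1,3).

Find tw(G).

A width-2 tree decomposition is:
Bags: B1 = {0, 1, 2}  B2 = {0, 1, 3}
Tree: B1–B2
The largest bag has 3 vertices, giving width 2; this decomposition certifies tw(G) ≤ 2. Conversely, {0, 1, 2} is a clique of size 3, and the vertices of any clique must share a bag in every tree decomposition; so some bag has ≥ 3 vertices and tw(G) ≥ 2. Therefore the treewidth is 2.

2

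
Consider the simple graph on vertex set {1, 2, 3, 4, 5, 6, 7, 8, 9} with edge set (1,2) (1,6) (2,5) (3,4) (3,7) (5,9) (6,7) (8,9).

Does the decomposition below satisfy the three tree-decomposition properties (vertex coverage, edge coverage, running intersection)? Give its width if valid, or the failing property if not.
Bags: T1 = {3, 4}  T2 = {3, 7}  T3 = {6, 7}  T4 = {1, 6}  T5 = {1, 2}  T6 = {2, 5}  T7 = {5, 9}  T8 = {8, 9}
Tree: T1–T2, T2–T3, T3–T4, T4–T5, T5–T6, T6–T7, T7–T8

Vertex coverage: the bags together contain {1, 2, 3, 4, 5, 6, 7, 8, 9}, the full vertex set. Edge coverage: each edge of G has both endpoints in at least one bag. Running intersection: for every vertex, the bags containing it form a connected subtree. All three properties hold, so this is a valid tree decomposition of width max|bag| − 1 = 1, and hence tw(G) ≤ 1.

Yes; width 1.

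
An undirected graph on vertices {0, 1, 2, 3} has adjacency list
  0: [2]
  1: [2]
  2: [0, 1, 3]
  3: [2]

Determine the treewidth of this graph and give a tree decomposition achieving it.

Every bag has size at most 2, so the width is 2 − 1 = 1 and tw(G) ≤ 1. Any graph with an edge has treewidth ≥ 1, and G has the edge 2–0. Combining the bounds, tw(G) = 1.

Treewidth 1.
One optimal decomposition is:
Bags: B1 = {0, 2}  B2 = {2, 3}  B3 = {1, 2}
Tree: B1–B2, B1–B3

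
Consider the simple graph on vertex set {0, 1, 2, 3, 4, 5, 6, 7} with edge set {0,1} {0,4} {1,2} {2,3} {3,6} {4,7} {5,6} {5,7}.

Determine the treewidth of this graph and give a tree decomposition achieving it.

Treewidth 2.
Bags: B1 = {0, 1, 2}  B2 = {0, 2, 3}  B3 = {0, 3, 6}  B4 = {0, 5, 6}  B5 = {0, 5, 7}  B6 = {0, 4, 7}
Tree: B1–B2, B2–B3, B3–B4, B4–B5, B5–B6

The largest bag has 3 vertices, giving width 2; this decomposition certifies tw(G) ≤ 2. For the lower bound, G contains the cycle 0–1–2–3–6–5–7–4–0, so G is not a forest; only forests have treewidth ≤ 1, hence tw(G) ≥ 2. Therefore the treewidth is 2.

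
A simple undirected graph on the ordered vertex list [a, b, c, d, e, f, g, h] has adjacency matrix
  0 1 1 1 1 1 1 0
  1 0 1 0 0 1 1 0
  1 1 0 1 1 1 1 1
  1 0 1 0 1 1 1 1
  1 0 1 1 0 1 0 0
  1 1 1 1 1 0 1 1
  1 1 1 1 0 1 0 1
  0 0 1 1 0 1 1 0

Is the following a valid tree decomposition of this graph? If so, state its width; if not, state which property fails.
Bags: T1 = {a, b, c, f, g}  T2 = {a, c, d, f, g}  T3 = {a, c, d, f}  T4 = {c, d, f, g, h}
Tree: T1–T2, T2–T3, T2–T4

No — vertex e appears in no bag.

A tree decomposition must satisfy three properties: every vertex lies in some bag; for every edge, both endpoints lie together in some bag; and for every vertex, the bags containing it form a connected subtree. Here vertex e appears in no bag, so the decomposition is invalid.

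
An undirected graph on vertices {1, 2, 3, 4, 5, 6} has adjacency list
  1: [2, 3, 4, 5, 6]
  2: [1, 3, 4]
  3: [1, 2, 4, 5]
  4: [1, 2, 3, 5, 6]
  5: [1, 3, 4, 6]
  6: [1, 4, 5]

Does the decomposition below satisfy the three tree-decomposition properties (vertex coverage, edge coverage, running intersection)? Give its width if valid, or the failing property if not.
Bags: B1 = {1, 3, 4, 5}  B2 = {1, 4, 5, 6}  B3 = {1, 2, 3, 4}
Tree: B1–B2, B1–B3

Every vertex of G appears in some bag (union = {1, 2, 3, 4, 5, 6}); every edge is covered by a bag; and for each vertex v the set of bags containing v is connected in the bag tree. The decomposition is therefore valid. The largest bag has 4 vertices, so the width is 3.

Yes; width 3.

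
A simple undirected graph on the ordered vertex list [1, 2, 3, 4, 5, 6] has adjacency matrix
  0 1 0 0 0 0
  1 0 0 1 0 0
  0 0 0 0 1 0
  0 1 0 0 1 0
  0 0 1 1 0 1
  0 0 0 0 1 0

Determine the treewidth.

A width-1 tree decomposition is:
Bags: B1 = {4, 5}  B2 = {5, 6}  B3 = {3, 5}  B4 = {2, 4}  B5 = {1, 2}
Tree: B1–B2, B1–B3, B1–B4, B4–B5
Every bag has size at most 2, so the width is 2 − 1 = 1 and tw(G) ≤ 1. Since G has at least one edge (e.g. 5–4), it is not an edgeless graph, so tw(G) ≥ 1. The upper and lower bounds meet at 1, so that is the treewidth.

1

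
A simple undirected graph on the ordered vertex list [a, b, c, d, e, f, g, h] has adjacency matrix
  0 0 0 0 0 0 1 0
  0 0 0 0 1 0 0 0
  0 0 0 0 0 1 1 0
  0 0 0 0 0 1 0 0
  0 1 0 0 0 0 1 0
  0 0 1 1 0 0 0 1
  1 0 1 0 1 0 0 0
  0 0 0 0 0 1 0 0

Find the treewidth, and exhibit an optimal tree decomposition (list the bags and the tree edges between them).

Each bag holds 2 vertices, so the decomposition has width 1, which upper-bounds the treewidth. G has an edge, so its treewidth is at least 1. Therefore the treewidth is 1.

Treewidth 1.
Bags: B1 = {e, g}  B2 = {c, g}  B3 = {c, f}  B4 = {b, e}  B5 = {f, h}  B6 = {a, g}  B7 = {d, f}
Tree: B1–B2, B2–B3, B1–B4, B3–B5, B2–B6, B5–B7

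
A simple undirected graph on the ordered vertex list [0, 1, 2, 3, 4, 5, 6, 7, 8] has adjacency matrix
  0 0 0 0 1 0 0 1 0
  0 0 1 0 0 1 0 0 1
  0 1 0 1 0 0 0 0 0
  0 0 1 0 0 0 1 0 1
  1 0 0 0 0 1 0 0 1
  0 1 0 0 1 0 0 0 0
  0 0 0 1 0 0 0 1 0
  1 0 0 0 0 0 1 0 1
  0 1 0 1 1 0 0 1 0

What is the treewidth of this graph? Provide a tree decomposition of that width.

The largest bag has 4 vertices, giving width 3; this decomposition certifies tw(G) ≤ 3. For the lower bound: the 4 vertex sets {0,6,7}, {4}, {8}, {1,2,3,5} are disjoint, each induces a connected subgraph, and every pair is joined by at least one edge of G. Contracting each set to a single vertex therefore yields K_{4} as a minor, and since treewidth is minor-monotone, tw(G) ≥ tw(K_{4}) = 3. Combining the bounds, tw(G) = 3.

Treewidth 3.
One optimal decomposition is:
Bags: B1 = {0, 4, 6, 7}  B2 = {4, 6, 7, 8}  B3 = {3, 4, 6, 8}  B4 = {3, 4, 5, 8}  B5 = {1, 3, 5, 8}  B6 = {1, 2, 3, 5}
Tree: B1–B2, B2–B3, B3–B4, B4–B5, B5–B6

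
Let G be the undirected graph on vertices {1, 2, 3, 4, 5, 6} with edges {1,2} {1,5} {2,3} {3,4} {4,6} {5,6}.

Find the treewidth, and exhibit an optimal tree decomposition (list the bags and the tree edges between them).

The largest bag has 3 vertices, giving width 2; this decomposition certifies tw(G) ≤ 2. Since 4–6–5–1–2–3–4 is a cycle in G, G is not acyclic. Forests are exactly the graphs of treewidth ≤ 1, so tw(G) ≥ 2. Combining the bounds, tw(G) = 2.

Treewidth 2.
One such decomposition:
Bags: B1 = {4, 5, 6}  B2 = {1, 4, 5}  B3 = {1, 2, 4}  B4 = {2, 3, 4}
Tree: B1–B2, B2–B3, B3–B4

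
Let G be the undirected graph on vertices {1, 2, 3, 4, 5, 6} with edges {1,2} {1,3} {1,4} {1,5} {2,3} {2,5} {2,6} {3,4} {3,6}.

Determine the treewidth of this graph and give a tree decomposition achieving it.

Treewidth 2.
One such decomposition:
Bags: B1 = {1, 3, 4}  B2 = {1, 2, 3}  B3 = {2, 3, 6}  B4 = {1, 2, 5}
Tree: B1–B2, B2–B3, B2–B4

The largest bag has 3 vertices, giving width 2; this decomposition certifies tw(G) ≤ 2. For the lower bound, the 3 vertices {1, 2, 3} are pairwise adjacent, and any tree decomposition puts a clique entirely inside one bag — forcing width ≥ 2. Hence tw(G) = 2 exactly.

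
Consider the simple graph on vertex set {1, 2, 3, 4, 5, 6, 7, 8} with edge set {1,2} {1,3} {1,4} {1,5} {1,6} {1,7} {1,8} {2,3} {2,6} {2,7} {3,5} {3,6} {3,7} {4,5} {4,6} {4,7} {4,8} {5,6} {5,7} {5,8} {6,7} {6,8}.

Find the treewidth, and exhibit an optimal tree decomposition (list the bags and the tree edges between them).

Treewidth 4.
One optimal decomposition is:
Bags: B1 = {1, 4, 5, 6, 8}  B2 = {1, 4, 5, 6, 7}  B3 = {1, 3, 5, 6, 7}  B4 = {1, 2, 3, 6, 7}
Tree: B1–B2, B2–B3, B3–B4

The largest bag has 5 vertices, giving width 4; this decomposition certifies tw(G) ≤ 4. Conversely, {1, 2, 3, 6, 7} is a clique of size 5, and the vertices of any clique must share a bag in every tree decomposition; so some bag has ≥ 5 vertices and tw(G) ≥ 4. The upper and lower bounds meet at 4, so that is the treewidth.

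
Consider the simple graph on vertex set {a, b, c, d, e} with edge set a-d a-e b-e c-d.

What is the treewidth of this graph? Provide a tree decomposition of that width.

The largest bag has 2 vertices, giving width 1; this decomposition certifies tw(G) ≤ 1. Any graph with an edge has treewidth ≥ 1, and G has the edge c–d. Combining the bounds, tw(G) = 1.

Treewidth 1.
One optimal decomposition is:
Bags: B1 = {c, d}  B2 = {a, d}  B3 = {a, e}  B4 = {b, e}
Tree: B1–B2, B2–B3, B3–B4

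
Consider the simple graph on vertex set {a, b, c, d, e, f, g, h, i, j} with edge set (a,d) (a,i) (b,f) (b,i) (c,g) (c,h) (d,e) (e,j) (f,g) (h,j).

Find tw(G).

A width-2 tree decomposition is:
Bags: B1 = {a, b, i}  B2 = {a, b, f}  B3 = {a, f, g}  B4 = {a, c, g}  B5 = {a, c, h}  B6 = {a, h, j}  B7 = {a, e, j}  B8 = {a, d, e}
Tree: B1–B2, B2–B3, B3–B4, B4–B5, B5–B6, B6–B7, B7–B8
The largest bag has 3 vertices, giving width 2; this decomposition certifies tw(G) ≤ 2. Since a–i–b–f–g–c–h–j–e–d–a is a cycle in G, G is not acyclic. Forests are exactly the graphs of treewidth ≤ 1, so tw(G) ≥ 2. The upper and lower bounds meet at 2, so that is the treewidth.

2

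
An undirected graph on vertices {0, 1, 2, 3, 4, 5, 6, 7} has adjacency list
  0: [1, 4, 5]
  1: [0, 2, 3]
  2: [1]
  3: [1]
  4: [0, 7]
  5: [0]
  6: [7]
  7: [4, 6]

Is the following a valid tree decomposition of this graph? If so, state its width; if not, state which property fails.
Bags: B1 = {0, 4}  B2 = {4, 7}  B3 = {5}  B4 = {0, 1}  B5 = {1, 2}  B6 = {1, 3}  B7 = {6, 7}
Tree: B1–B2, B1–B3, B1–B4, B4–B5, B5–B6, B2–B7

No — edge (0,5) lies in no bag.

A tree decomposition must satisfy three properties: every vertex lies in some bag; for every edge, both endpoints lie together in some bag; and for every vertex, the bags containing it form a connected subtree. Here edge (0,5) lies in no bag, so the decomposition is invalid.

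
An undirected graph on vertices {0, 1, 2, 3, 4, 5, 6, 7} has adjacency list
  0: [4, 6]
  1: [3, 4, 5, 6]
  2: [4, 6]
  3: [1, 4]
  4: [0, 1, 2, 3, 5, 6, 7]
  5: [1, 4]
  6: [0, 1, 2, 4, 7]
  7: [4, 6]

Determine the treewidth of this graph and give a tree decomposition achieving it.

Treewidth 2.
Bags: B1 = {1, 4, 6}  B2 = {0, 4, 6}  B3 = {1, 3, 4}  B4 = {1, 4, 5}  B5 = {2, 4, 6}  B6 = {4, 6, 7}
Tree: B1–B2, B1–B3, B3–B4, B1–B5, B5–B6

The largest bag has 3 vertices, giving width 2; this decomposition certifies tw(G) ≤ 2. On the other hand G contains the 3-clique {1, 3, 4}. A clique must lie in a single bag of any decomposition, so no decomposition can have width below 2. The upper and lower bounds meet at 2, so that is the treewidth.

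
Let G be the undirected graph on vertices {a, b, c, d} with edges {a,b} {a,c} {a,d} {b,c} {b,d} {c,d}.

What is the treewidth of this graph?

A width-3 tree decomposition is:
Bags: B1 = {a, b, c, d}
Tree: (single bag)
With just one bag of size 4, the width is 4 − 1 = 3, so tw(G) ≤ 3. On the other hand G contains the 4-clique {a, b, c, d}. A clique must lie in a single bag of any decomposition, so no decomposition can have width below 3. Therefore the treewidth is 3.

3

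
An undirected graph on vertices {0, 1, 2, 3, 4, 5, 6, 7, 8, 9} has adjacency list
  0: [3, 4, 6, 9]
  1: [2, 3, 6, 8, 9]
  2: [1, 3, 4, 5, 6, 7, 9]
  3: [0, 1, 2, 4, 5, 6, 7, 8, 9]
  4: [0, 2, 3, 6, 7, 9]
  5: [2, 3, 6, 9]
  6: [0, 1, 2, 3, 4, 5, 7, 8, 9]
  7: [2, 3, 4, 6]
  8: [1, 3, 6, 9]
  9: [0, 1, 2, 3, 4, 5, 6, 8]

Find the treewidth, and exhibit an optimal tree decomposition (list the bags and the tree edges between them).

Each bag holds 5 vertices, so the decomposition has width 4, which upper-bounds the treewidth. For the lower bound, the 5 vertices {0, 3, 4, 6, 9} are pairwise adjacent, and any tree decomposition puts a clique entirely inside one bag — forcing width ≥ 4. Hence tw(G) = 4 exactly.

Treewidth 4.
Bags: B1 = {2, 3, 4, 6, 9}  B2 = {0, 3, 4, 6, 9}  B3 = {1, 2, 3, 6, 9}  B4 = {2, 3, 5, 6, 9}  B5 = {1, 3, 6, 8, 9}  B6 = {2, 3, 4, 6, 7}
Tree: B1–B2, B1–B3, B3–B4, B3–B5, B1–B6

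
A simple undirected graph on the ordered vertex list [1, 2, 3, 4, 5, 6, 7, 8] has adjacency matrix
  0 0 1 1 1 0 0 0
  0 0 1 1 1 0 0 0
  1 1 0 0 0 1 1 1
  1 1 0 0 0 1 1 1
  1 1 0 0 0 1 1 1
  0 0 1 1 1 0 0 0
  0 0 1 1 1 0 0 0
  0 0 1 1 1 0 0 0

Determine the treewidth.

3

A width-3 tree decomposition is:
Bags: B1 = {1, 3, 4, 5}  B2 = {3, 4, 5, 6}  B3 = {3, 4, 5, 7}  B4 = {2, 3, 4, 5}  B5 = {3, 4, 5, 8}
Tree: B1–B2, B2–B3, B3–B4, B4–B5
Every bag has size at most 4, so the width is 4 − 1 = 3 and tw(G) ≤ 3. For the lower bound: the 4 vertex sets {1,4}, {3,6}, {5}, {7} are disjoint, each induces a connected subgraph, and every pair is joined by at least one edge of G. Contracting each set to a single vertex therefore yields K_{4} as a minor, and since treewidth is minor-monotone, tw(G) ≥ tw(K_{4}) = 3. Hence tw(G) = 3 exactly.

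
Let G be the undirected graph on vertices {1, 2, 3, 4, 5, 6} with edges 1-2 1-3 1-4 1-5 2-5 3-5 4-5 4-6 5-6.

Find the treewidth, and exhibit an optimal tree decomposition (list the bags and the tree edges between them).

Every bag has size at most 3, so the width is 3 − 1 = 2 and tw(G) ≤ 2. For the lower bound, the 3 vertices {1, 2, 5} are pairwise adjacent, and any tree decomposition puts a clique entirely inside one bag — forcing width ≥ 2. Hence tw(G) = 2 exactly.

Treewidth 2.
Bags: B1 = {1, 2, 5}  B2 = {1, 3, 5}  B3 = {1, 4, 5}  B4 = {4, 5, 6}
Tree: B1–B2, B1–B3, B3–B4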